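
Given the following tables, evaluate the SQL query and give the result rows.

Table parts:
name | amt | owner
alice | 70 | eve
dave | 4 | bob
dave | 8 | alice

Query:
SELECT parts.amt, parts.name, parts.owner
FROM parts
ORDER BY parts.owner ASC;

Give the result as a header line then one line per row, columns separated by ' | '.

After SELECT (3 rows):
parts.amt | parts.name | parts.owner
70 | alice | eve
4 | dave | bob
8 | dave | alice
After ORDER BY (3 rows):
parts.amt | parts.name | parts.owner
8 | dave | alice
4 | dave | bob
70 | alice | eve

== RESULT ==
parts.amt | parts.name | parts.owner
8 | dave | alice
4 | dave | bob
70 | alice | eve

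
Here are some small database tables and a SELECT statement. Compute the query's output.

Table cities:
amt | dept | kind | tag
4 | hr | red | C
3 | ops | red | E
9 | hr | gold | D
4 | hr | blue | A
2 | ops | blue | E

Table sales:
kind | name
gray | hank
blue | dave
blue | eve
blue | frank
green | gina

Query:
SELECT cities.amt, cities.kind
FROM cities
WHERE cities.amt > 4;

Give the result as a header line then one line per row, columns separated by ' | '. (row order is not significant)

After WHERE (1 rows):
cities.amt | cities.dept | cities.kind | cities.tag
9 | hr | gold | D
After SELECT (1 rows):
cities.amt | cities.kind
9 | gold

== RESULT ==
cities.amt | cities.kind
9 | gold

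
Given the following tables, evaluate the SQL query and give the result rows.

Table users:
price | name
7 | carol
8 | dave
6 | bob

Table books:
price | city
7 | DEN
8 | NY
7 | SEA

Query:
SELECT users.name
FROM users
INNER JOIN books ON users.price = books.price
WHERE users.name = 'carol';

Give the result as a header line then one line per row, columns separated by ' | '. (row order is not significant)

After JOIN books (3 rows):
users.price | users.name | books.price | books.city
7 | carol | 7 | DEN
7 | carol | 7 | SEA
8 | dave | 8 | NY
After WHERE (2 rows):
users.price | users.name | books.price | books.city
7 | carol | 7 | DEN
7 | carol | 7 | SEA
After SELECT (2 rows):
users.name
carol
carol

== RESULT ==
users.name
carol
carol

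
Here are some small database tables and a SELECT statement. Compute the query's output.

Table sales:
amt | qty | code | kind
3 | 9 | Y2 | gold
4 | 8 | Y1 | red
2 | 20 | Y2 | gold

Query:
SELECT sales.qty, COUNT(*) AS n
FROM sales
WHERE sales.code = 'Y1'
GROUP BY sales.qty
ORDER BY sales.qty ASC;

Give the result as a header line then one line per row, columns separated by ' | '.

After WHERE (1 rows):
sales.amt | sales.qty | sales.code | sales.kind
4 | 8 | Y1 | red
After GROUP BY (1 rows):
sales.qty | n
8 | 1
After ORDER BY (1 rows):
sales.qty | n
8 | 1

== RESULT ==
sales.qty | n
8 | 1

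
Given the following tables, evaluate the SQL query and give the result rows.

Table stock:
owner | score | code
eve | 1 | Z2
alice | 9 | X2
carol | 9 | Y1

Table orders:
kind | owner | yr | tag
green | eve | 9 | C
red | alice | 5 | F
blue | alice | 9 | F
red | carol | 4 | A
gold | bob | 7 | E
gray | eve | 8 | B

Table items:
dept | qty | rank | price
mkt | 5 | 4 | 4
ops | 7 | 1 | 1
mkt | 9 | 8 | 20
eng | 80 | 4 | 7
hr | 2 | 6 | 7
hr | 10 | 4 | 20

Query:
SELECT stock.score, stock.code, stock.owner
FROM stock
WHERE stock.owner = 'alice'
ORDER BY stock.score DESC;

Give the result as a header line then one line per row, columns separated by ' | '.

After WHERE (1 rows):
stock.owner | stock.score | stock.code
alice | 9 | X2
After SELECT (1 rows):
stock.score | stock.code | stock.owner
9 | X2 | alice
After ORDER BY (1 rows):
stock.score | stock.code | stock.owner
9 | X2 | alice

== RESULT ==
stock.score | stock.code | stock.owner
9 | X2 | alice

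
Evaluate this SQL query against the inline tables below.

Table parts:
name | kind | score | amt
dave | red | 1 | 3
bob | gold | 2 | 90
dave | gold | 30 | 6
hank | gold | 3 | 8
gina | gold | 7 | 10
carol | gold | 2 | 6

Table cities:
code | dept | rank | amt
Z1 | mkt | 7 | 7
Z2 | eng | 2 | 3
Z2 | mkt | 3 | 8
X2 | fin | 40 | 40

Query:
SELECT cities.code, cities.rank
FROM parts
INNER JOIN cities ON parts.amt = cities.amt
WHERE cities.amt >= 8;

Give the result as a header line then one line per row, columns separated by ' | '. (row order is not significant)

== RESULT ==
cities.code | cities.rank
Z2 | 3

Derivation:
After JOIN cities (2 rows):
parts.name | parts.kind | parts.score | parts.amt | cities.code | cities.dept | cities.rank | cities.amt
dave | red | 1 | 3 | Z2 | eng | 2 | 3
hank | gold | 3 | 8 | Z2 | mkt | 3 | 8
After WHERE (1 rows):
parts.name | parts.kind | parts.score | parts.amt | cities.code | cities.dept | cities.rank | cities.amt
hank | gold | 3 | 8 | Z2 | mkt | 3 | 8
After SELECT (1 rows):
cities.code | cities.rank
Z2 | 3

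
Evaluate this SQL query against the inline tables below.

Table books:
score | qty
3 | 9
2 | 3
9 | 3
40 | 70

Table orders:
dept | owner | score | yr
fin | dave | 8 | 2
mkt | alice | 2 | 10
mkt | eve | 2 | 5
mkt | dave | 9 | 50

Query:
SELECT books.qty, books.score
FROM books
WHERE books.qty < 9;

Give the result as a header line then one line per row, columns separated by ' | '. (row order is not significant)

== RESULT ==
books.qty | books.score
3 | 2
3 | 9

Derivation:
After WHERE (2 rows):
books.score | books.qty
2 | 3
9 | 3
After SELECT (2 rows):
books.qty | books.score
3 | 2
3 | 9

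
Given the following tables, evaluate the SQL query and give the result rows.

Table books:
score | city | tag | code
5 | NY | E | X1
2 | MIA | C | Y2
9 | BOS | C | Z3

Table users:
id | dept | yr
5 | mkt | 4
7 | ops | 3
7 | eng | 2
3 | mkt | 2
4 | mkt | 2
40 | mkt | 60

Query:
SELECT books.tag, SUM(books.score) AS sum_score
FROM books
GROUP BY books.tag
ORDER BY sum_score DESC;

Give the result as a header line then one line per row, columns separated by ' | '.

After GROUP BY (2 rows):
books.tag | sum_score
E | 5
C | 11
After ORDER BY (2 rows):
books.tag | sum_score
C | 11
E | 5

== RESULT ==
books.tag | sum_score
C | 11
E | 5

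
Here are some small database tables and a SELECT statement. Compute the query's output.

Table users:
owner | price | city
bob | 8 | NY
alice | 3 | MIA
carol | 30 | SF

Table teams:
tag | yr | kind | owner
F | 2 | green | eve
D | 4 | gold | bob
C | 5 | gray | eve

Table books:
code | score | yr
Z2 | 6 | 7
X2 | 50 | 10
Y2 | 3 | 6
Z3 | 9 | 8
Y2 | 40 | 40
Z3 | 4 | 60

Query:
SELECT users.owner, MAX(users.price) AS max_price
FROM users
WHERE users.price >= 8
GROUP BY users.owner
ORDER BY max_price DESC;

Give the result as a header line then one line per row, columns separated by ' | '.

After WHERE (2 rows):
users.owner | users.price | users.city
bob | 8 | NY
carol | 30 | SF
After GROUP BY (2 rows):
users.owner | max_price
bob | 8
carol | 30
After ORDER BY (2 rows):
users.owner | max_price
carol | 30
bob | 8

== RESULT ==
users.owner | max_price
carol | 30
bob | 8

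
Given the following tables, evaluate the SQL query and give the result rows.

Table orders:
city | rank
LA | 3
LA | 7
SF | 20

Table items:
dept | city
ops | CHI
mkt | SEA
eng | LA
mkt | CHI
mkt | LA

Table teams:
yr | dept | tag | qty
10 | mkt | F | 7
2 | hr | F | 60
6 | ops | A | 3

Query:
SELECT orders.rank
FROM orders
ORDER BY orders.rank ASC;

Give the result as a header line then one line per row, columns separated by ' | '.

After SELECT (3 rows):
orders.rank
3
7
20
After ORDER BY (3 rows):
orders.rank
3
7
20

== RESULT ==
orders.rank
3
7
20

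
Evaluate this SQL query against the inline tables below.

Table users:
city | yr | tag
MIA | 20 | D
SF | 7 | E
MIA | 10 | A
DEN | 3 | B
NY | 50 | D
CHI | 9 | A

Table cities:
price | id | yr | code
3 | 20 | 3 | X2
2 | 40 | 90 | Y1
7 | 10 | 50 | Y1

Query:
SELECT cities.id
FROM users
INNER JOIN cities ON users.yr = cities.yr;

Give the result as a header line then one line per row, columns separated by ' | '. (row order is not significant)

== RESULT ==
cities.id
20
10

Derivation:
After JOIN cities (2 rows):
users.city | users.yr | users.tag | cities.price | cities.id | cities.yr | cities.code
DEN | 3 | B | 3 | 20 | 3 | X2
NY | 50 | D | 7 | 10 | 50 | Y1
After SELECT (2 rows):
cities.id
20
10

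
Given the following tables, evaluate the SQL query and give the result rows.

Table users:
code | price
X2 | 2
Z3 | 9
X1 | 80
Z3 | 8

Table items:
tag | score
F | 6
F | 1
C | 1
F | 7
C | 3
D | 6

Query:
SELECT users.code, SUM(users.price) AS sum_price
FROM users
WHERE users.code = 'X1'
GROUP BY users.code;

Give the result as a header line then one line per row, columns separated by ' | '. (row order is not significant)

After WHERE (1 rows):
users.code | users.price
X1 | 80
After GROUP BY (1 rows):
users.code | sum_price
X1 | 80

== RESULT ==
users.code | sum_price
X1 | 80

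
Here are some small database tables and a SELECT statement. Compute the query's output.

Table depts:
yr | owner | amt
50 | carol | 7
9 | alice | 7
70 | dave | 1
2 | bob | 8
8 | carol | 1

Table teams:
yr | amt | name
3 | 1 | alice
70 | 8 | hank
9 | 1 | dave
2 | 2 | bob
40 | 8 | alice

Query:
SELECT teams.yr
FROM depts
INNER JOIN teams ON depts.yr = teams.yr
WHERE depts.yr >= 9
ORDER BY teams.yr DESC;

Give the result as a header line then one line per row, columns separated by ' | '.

== RESULT ==
teams.yr
70
9

Derivation:
After JOIN teams (3 rows):
depts.yr | depts.owner | depts.amt | teams.yr | teams.amt | teams.name
9 | alice | 7 | 9 | 1 | dave
70 | dave | 1 | 70 | 8 | hank
2 | bob | 8 | 2 | 2 | bob
After WHERE (2 rows):
depts.yr | depts.owner | depts.amt | teams.yr | teams.amt | teams.name
9 | alice | 7 | 9 | 1 | dave
70 | dave | 1 | 70 | 8 | hank
After SELECT (2 rows):
teams.yr
9
70
After ORDER BY (2 rows):
teams.yr
70
9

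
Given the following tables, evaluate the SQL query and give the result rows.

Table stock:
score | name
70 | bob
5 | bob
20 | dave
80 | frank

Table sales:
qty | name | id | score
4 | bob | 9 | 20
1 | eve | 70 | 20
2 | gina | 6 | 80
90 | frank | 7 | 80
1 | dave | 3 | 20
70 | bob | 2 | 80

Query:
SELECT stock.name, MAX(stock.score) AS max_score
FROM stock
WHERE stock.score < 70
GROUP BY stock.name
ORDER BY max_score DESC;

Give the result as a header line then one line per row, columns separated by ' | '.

After WHERE (2 rows):
stock.score | stock.name
5 | bob
20 | dave
After GROUP BY (2 rows):
stock.name | max_score
bob | 5
dave | 20
After ORDER BY (2 rows):
stock.name | max_score
dave | 20
bob | 5

== RESULT ==
stock.name | max_score
dave | 20
bob | 5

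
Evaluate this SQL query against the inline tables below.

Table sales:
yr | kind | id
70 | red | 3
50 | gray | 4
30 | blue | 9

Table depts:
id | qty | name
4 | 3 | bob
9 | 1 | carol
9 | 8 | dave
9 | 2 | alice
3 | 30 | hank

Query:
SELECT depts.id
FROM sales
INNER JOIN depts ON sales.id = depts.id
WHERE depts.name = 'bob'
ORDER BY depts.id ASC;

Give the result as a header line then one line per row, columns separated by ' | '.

== RESULT ==
depts.id
4

Derivation:
After JOIN depts (5 rows):
sales.yr | sales.kind | sales.id | depts.id | depts.qty | depts.name
70 | red | 3 | 3 | 30 | hank
50 | gray | 4 | 4 | 3 | bob
30 | blue | 9 | 9 | 1 | carol
30 | blue | 9 | 9 | 8 | dave
30 | blue | 9 | 9 | 2 | alice
After WHERE (1 rows):
sales.yr | sales.kind | sales.id | depts.id | depts.qty | depts.name
50 | gray | 4 | 4 | 3 | bob
After SELECT (1 rows):
depts.id
4
After ORDER BY (1 rows):
depts.id
4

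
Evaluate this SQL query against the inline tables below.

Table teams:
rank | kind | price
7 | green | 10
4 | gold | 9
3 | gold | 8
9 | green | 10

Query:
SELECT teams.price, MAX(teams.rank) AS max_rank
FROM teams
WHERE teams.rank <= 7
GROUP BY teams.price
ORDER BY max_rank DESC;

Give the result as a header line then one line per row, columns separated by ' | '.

After WHERE (3 rows):
teams.rank | teams.kind | teams.price
7 | green | 10
4 | gold | 9
3 | gold | 8
After GROUP BY (3 rows):
teams.price | max_rank
10 | 7
9 | 4
8 | 3
After ORDER BY (3 rows):
teams.price | max_rank
10 | 7
9 | 4
8 | 3

== RESULT ==
teams.price | max_rank
10 | 7
9 | 4
8 | 3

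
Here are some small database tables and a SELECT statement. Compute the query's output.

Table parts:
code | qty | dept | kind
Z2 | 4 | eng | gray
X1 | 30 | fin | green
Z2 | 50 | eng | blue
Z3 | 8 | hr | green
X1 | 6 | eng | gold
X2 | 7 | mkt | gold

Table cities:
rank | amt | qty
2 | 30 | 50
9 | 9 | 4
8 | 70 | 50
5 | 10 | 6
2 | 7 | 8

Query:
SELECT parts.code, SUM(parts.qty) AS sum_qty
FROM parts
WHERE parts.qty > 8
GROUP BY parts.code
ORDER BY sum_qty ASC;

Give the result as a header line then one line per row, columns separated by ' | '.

== RESULT ==
parts.code | sum_qty
X1 | 30
Z2 | 50

Derivation:
After WHERE (2 rows):
parts.code | parts.qty | parts.dept | parts.kind
X1 | 30 | fin | green
Z2 | 50 | eng | blue
After GROUP BY (2 rows):
parts.code | sum_qty
X1 | 30
Z2 | 50
After ORDER BY (2 rows):
parts.code | sum_qty
X1 | 30
Z2 | 50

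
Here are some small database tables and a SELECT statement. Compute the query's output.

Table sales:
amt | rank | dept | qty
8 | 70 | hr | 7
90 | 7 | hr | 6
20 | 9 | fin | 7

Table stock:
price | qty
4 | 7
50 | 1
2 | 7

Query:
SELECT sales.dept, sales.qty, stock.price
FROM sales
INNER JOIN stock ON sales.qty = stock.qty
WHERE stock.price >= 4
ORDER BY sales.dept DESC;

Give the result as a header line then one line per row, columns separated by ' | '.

== RESULT ==
sales.dept | sales.qty | stock.price
hr | 7 | 4
fin | 7 | 4

Derivation:
After JOIN stock (4 rows):
sales.amt | sales.rank | sales.dept | sales.qty | stock.price | stock.qty
8 | 70 | hr | 7 | 4 | 7
8 | 70 | hr | 7 | 2 | 7
20 | 9 | fin | 7 | 4 | 7
20 | 9 | fin | 7 | 2 | 7
After WHERE (2 rows):
sales.amt | sales.rank | sales.dept | sales.qty | stock.price | stock.qty
8 | 70 | hr | 7 | 4 | 7
20 | 9 | fin | 7 | 4 | 7
After SELECT (2 rows):
sales.dept | sales.qty | stock.price
hr | 7 | 4
fin | 7 | 4
After ORDER BY (2 rows):
sales.dept | sales.qty | stock.price
hr | 7 | 4
fin | 7 | 4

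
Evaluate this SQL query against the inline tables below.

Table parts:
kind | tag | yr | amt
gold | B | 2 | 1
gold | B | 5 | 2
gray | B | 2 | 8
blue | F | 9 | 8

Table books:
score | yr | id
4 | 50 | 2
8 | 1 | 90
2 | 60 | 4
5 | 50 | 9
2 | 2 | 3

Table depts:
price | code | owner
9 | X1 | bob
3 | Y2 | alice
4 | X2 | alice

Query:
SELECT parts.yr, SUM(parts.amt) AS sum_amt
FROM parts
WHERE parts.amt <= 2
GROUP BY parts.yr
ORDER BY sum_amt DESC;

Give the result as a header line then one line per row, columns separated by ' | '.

== RESULT ==
parts.yr | sum_amt
5 | 2
2 | 1

Derivation:
After WHERE (2 rows):
parts.kind | parts.tag | parts.yr | parts.amt
gold | B | 2 | 1
gold | B | 5 | 2
After GROUP BY (2 rows):
parts.yr | sum_amt
2 | 1
5 | 2
After ORDER BY (2 rows):
parts.yr | sum_amt
5 | 2
2 | 1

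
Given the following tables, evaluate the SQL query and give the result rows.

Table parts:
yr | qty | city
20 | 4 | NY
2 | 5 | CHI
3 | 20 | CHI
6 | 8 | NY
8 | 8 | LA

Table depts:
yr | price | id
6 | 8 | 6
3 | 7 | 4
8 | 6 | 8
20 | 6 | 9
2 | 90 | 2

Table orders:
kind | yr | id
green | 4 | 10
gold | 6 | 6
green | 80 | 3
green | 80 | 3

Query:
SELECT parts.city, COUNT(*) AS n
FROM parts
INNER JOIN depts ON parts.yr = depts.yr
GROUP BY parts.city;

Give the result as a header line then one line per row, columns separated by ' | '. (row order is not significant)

== RESULT ==
parts.city | n
NY | 2
CHI | 2
LA | 1

Derivation:
After JOIN depts (5 rows):
parts.yr | parts.qty | parts.city | depts.yr | depts.price | depts.id
20 | 4 | NY | 20 | 6 | 9
2 | 5 | CHI | 2 | 90 | 2
3 | 20 | CHI | 3 | 7 | 4
6 | 8 | NY | 6 | 8 | 6
8 | 8 | LA | 8 | 6 | 8
After GROUP BY (3 rows):
parts.city | n
NY | 2
CHI | 2
LA | 1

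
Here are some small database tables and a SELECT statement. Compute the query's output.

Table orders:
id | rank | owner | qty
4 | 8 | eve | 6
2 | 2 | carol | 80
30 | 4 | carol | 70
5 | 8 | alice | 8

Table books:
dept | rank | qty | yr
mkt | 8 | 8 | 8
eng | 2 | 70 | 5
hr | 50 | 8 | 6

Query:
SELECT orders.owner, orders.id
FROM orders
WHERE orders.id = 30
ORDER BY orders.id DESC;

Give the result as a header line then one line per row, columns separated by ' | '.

== RESULT ==
orders.owner | orders.id
carol | 30

Derivation:
After WHERE (1 rows):
orders.id | orders.rank | orders.owner | orders.qty
30 | 4 | carol | 70
After SELECT (1 rows):
orders.owner | orders.id
carol | 30
After ORDER BY (1 rows):
orders.owner | orders.id
carol | 30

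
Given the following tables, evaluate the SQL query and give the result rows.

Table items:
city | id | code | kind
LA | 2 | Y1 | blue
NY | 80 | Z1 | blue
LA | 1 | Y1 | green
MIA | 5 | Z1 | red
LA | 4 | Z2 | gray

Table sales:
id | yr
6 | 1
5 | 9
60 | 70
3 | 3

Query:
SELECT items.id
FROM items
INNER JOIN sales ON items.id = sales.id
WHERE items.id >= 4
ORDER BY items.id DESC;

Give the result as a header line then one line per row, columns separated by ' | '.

== RESULT ==
items.id
5

Derivation:
After JOIN sales (1 rows):
items.city | items.id | items.code | items.kind | sales.id | sales.yr
MIA | 5 | Z1 | red | 5 | 9
After WHERE (1 rows):
items.city | items.id | items.code | items.kind | sales.id | sales.yr
MIA | 5 | Z1 | red | 5 | 9
After SELECT (1 rows):
items.id
5
After ORDER BY (1 rows):
items.id
5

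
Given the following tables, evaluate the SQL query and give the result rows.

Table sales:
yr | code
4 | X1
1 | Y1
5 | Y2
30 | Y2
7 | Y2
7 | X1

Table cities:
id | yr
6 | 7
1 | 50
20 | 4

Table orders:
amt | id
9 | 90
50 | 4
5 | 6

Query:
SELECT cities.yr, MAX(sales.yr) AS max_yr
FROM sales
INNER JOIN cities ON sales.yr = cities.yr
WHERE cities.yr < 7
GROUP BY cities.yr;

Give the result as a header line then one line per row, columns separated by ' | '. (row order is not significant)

== RESULT ==
cities.yr | max_yr
4 | 4

Derivation:
After JOIN cities (3 rows):
sales.yr | sales.code | cities.id | cities.yr
4 | X1 | 20 | 4
7 | Y2 | 6 | 7
7 | X1 | 6 | 7
After WHERE (1 rows):
sales.yr | sales.code | cities.id | cities.yr
4 | X1 | 20 | 4
After GROUP BY (1 rows):
cities.yr | max_yr
4 | 4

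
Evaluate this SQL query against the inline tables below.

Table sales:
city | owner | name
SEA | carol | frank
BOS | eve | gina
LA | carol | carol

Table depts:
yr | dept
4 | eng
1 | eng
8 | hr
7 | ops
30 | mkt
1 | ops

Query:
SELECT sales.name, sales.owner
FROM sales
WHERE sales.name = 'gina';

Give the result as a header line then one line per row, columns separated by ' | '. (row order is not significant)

== RESULT ==
sales.name | sales.owner
gina | eve

Derivation:
After WHERE (1 rows):
sales.city | sales.owner | sales.name
BOS | eve | gina
After SELECT (1 rows):
sales.name | sales.owner
gina | eve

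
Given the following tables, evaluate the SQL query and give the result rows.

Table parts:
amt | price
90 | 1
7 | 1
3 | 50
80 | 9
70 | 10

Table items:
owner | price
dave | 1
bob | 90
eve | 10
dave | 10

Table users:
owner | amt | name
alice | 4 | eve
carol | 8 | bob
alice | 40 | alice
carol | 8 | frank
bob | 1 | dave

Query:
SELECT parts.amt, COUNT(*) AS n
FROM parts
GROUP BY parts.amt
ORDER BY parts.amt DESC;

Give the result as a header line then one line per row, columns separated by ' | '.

== RESULT ==
parts.amt | n
90 | 1
80 | 1
70 | 1
7 | 1
3 | 1

Derivation:
After GROUP BY (5 rows):
parts.amt | n
90 | 1
7 | 1
3 | 1
80 | 1
70 | 1
After ORDER BY (5 rows):
parts.amt | n
90 | 1
80 | 1
70 | 1
7 | 1
3 | 1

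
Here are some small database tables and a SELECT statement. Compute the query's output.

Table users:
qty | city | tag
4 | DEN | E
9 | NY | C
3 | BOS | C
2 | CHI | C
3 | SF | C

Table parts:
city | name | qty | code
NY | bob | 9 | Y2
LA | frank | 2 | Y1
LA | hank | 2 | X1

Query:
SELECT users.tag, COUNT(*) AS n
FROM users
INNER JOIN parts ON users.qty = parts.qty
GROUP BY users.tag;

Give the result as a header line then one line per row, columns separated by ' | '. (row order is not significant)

== RESULT ==
users.tag | n
C | 3

Derivation:
After JOIN parts (3 rows):
users.qty | users.city | users.tag | parts.city | parts.name | parts.qty | parts.code
9 | NY | C | NY | bob | 9 | Y2
2 | CHI | C | LA | frank | 2 | Y1
2 | CHI | C | LA | hank | 2 | X1
After GROUP BY (1 rows):
users.tag | n
C | 3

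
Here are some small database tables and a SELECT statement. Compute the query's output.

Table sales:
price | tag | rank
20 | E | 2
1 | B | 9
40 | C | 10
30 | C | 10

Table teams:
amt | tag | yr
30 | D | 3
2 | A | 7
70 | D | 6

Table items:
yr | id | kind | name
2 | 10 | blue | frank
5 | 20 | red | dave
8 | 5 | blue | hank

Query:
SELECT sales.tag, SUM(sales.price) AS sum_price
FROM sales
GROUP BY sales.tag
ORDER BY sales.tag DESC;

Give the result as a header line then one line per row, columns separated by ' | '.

After GROUP BY (3 rows):
sales.tag | sum_price
E | 20
B | 1
C | 70
After ORDER BY (3 rows):
sales.tag | sum_price
E | 20
C | 70
B | 1

== RESULT ==
sales.tag | sum_price
E | 20
C | 70
B | 1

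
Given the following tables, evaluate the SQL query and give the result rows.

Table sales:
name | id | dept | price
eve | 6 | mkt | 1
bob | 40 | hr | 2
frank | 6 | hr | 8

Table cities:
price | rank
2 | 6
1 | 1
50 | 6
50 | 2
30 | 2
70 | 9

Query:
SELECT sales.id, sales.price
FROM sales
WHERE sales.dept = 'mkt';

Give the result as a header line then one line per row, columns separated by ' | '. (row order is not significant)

After WHERE (1 rows):
sales.name | sales.id | sales.dept | sales.price
eve | 6 | mkt | 1
After SELECT (1 rows):
sales.id | sales.price
6 | 1

== RESULT ==
sales.id | sales.price
6 | 1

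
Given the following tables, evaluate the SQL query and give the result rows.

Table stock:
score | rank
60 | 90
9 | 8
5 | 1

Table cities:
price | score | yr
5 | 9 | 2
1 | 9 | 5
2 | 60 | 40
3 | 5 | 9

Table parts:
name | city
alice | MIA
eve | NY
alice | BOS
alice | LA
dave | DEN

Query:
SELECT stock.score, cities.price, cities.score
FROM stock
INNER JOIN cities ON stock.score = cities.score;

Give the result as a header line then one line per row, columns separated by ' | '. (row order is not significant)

After JOIN cities (4 rows):
stock.score | stock.rank | cities.price | cities.score | cities.yr
60 | 90 | 2 | 60 | 40
9 | 8 | 5 | 9 | 2
9 | 8 | 1 | 9 | 5
5 | 1 | 3 | 5 | 9
After SELECT (4 rows):
stock.score | cities.price | cities.score
60 | 2 | 60
9 | 5 | 9
9 | 1 | 9
5 | 3 | 5

== RESULT ==
stock.score | cities.price | cities.score
60 | 2 | 60
9 | 5 | 9
9 | 1 | 9
5 | 3 | 5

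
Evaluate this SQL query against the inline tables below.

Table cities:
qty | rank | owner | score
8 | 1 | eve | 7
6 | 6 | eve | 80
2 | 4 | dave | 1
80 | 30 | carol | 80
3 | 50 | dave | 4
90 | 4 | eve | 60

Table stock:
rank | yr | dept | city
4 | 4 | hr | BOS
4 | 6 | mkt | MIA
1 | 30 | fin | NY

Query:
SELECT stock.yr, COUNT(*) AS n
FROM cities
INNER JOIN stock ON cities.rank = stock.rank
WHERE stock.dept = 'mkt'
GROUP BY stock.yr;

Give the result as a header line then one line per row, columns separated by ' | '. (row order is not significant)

After JOIN stock (5 rows):
cities.qty | cities.rank | cities.owner | cities.score | stock.rank | stock.yr | stock.dept | stock.city
8 | 1 | eve | 7 | 1 | 30 | fin | NY
2 | 4 | dave | 1 | 4 | 4 | hr | BOS
2 | 4 | dave | 1 | 4 | 6 | mkt | MIA
90 | 4 | eve | 60 | 4 | 4 | hr | BOS
90 | 4 | eve | 60 | 4 | 6 | mkt | MIA
After WHERE (2 rows):
cities.qty | cities.rank | cities.owner | cities.score | stock.rank | stock.yr | stock.dept | stock.city
2 | 4 | dave | 1 | 4 | 6 | mkt | MIA
90 | 4 | eve | 60 | 4 | 6 | mkt | MIA
After GROUP BY (1 rows):
stock.yr | n
6 | 2

== RESULT ==
stock.yr | n
6 | 2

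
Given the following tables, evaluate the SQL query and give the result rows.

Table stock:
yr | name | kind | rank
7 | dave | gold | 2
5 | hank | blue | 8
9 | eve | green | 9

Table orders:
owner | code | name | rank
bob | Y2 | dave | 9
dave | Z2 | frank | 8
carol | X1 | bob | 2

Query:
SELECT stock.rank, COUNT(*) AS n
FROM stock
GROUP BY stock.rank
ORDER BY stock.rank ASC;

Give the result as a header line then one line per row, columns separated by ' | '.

== RESULT ==
stock.rank | n
2 | 1
8 | 1
9 | 1

Derivation:
After GROUP BY (3 rows):
stock.rank | n
2 | 1
8 | 1
9 | 1
After ORDER BY (3 rows):
stock.rank | n
2 | 1
8 | 1
9 | 1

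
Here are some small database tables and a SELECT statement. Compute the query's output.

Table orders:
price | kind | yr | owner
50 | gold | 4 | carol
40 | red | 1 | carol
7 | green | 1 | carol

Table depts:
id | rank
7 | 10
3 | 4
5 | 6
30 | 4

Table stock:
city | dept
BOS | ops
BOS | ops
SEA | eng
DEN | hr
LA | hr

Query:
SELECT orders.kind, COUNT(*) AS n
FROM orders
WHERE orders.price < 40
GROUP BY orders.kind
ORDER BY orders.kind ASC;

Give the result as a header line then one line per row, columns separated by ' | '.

== RESULT ==
orders.kind | n
green | 1

Derivation:
After WHERE (1 rows):
orders.price | orders.kind | orders.yr | orders.owner
7 | green | 1 | carol
After GROUP BY (1 rows):
orders.kind | n
green | 1
After ORDER BY (1 rows):
orders.kind | n
green | 1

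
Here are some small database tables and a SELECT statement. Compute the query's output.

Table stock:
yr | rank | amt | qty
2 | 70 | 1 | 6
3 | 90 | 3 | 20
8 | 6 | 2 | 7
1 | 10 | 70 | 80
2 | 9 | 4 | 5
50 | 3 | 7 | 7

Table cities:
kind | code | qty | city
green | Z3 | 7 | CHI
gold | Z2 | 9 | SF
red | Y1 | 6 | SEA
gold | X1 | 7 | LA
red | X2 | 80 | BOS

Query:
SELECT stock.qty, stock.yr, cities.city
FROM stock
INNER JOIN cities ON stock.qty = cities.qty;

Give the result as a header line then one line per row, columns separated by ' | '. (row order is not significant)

== RESULT ==
stock.qty | stock.yr | cities.city
6 | 2 | SEA
7 | 8 | CHI
7 | 8 | LA
80 | 1 | BOS
7 | 50 | CHI
7 | 50 | LA

Derivation:
After JOIN cities (6 rows):
stock.yr | stock.rank | stock.amt | stock.qty | cities.kind | cities.code | cities.qty | cities.city
2 | 70 | 1 | 6 | red | Y1 | 6 | SEA
8 | 6 | 2 | 7 | green | Z3 | 7 | CHI
8 | 6 | 2 | 7 | gold | X1 | 7 | LA
1 | 10 | 70 | 80 | red | X2 | 80 | BOS
50 | 3 | 7 | 7 | green | Z3 | 7 | CHI
50 | 3 | 7 | 7 | gold | X1 | 7 | LA
After SELECT (6 rows):
stock.qty | stock.yr | cities.city
6 | 2 | SEA
7 | 8 | CHI
7 | 8 | LA
80 | 1 | BOS
7 | 50 | CHI
7 | 50 | LA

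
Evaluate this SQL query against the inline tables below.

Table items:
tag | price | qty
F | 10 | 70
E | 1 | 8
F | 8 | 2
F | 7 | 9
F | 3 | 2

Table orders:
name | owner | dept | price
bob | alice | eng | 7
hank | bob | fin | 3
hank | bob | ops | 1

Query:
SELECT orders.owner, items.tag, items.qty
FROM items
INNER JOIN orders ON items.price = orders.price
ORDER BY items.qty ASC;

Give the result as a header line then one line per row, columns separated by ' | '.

After JOIN orders (3 rows):
items.tag | items.price | items.qty | orders.name | orders.owner | orders.dept | orders.price
E | 1 | 8 | hank | bob | ops | 1
F | 7 | 9 | bob | alice | eng | 7
F | 3 | 2 | hank | bob | fin | 3
After SELECT (3 rows):
orders.owner | items.tag | items.qty
bob | E | 8
alice | F | 9
bob | F | 2
After ORDER BY (3 rows):
orders.owner | items.tag | items.qty
bob | F | 2
bob | E | 8
alice | F | 9

== RESULT ==
orders.owner | items.tag | items.qty
bob | F | 2
bob | E | 8
alice | F | 9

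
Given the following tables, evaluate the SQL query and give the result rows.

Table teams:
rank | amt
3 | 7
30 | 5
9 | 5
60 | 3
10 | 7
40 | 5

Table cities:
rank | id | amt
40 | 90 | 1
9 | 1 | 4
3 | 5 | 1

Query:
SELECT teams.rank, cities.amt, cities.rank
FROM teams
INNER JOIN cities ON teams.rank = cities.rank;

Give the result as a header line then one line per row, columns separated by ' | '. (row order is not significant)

== RESULT ==
teams.rank | cities.amt | cities.rank
3 | 1 | 3
9 | 4 | 9
40 | 1 | 40

Derivation:
After JOIN cities (3 rows):
teams.rank | teams.amt | cities.rank | cities.id | cities.amt
3 | 7 | 3 | 5 | 1
9 | 5 | 9 | 1 | 4
40 | 5 | 40 | 90 | 1
After SELECT (3 rows):
teams.rank | cities.amt | cities.rank
3 | 1 | 3
9 | 4 | 9
40 | 1 | 40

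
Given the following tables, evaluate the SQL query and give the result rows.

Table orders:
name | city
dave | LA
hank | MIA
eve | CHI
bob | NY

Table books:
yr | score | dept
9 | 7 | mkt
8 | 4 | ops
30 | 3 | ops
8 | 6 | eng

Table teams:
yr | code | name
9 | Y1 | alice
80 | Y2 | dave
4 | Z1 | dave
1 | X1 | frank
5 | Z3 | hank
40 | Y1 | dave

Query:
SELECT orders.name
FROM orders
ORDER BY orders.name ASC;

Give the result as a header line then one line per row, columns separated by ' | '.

After SELECT (4 rows):
orders.name
dave
hank
eve
bob
After ORDER BY (4 rows):
orders.name
bob
dave
eve
hank

== RESULT ==
orders.name
bob
dave
eve
hank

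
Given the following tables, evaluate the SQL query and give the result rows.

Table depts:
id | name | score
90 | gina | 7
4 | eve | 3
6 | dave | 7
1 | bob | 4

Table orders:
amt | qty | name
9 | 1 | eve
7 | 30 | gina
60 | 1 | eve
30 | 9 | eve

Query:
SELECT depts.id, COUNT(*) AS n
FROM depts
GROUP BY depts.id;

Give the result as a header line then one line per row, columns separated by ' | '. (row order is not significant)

After GROUP BY (4 rows):
depts.id | n
90 | 1
4 | 1
6 | 1
1 | 1

== RESULT ==
depts.id | n
90 | 1
4 | 1
6 | 1
1 | 1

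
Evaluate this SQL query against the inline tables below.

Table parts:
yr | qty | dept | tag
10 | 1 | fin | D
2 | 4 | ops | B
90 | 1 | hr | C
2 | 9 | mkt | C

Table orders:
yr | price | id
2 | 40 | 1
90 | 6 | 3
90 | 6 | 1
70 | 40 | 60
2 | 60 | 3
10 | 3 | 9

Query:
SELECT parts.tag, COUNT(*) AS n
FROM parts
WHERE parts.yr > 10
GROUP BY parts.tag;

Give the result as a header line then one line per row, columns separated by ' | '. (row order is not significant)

== RESULT ==
parts.tag | n
C | 1

Derivation:
After WHERE (1 rows):
parts.yr | parts.qty | parts.dept | parts.tag
90 | 1 | hr | C
After GROUP BY (1 rows):
parts.tag | n
C | 1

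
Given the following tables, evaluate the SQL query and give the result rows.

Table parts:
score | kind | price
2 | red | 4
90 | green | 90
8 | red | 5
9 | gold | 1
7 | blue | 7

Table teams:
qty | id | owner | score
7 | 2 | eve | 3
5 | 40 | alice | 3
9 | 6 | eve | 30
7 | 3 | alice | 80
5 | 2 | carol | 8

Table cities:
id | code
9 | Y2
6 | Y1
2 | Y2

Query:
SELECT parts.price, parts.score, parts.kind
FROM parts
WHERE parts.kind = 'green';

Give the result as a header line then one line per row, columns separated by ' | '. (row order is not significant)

== RESULT ==
parts.price | parts.score | parts.kind
90 | 90 | green

Derivation:
After WHERE (1 rows):
parts.score | parts.kind | parts.price
90 | green | 90
After SELECT (1 rows):
parts.price | parts.score | parts.kind
90 | 90 | green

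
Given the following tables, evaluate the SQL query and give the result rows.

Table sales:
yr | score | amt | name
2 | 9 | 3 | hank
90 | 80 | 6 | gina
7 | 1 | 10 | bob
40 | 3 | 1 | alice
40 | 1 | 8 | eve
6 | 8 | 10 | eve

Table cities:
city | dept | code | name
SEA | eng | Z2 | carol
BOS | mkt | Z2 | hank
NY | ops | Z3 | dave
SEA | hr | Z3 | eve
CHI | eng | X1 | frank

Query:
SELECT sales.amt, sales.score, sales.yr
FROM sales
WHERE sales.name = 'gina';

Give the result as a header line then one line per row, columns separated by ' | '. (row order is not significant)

== RESULT ==
sales.amt | sales.score | sales.yr
6 | 80 | 90

Derivation:
After WHERE (1 rows):
sales.yr | sales.score | sales.amt | sales.name
90 | 80 | 6 | gina
After SELECT (1 rows):
sales.amt | sales.score | sales.yr
6 | 80 | 90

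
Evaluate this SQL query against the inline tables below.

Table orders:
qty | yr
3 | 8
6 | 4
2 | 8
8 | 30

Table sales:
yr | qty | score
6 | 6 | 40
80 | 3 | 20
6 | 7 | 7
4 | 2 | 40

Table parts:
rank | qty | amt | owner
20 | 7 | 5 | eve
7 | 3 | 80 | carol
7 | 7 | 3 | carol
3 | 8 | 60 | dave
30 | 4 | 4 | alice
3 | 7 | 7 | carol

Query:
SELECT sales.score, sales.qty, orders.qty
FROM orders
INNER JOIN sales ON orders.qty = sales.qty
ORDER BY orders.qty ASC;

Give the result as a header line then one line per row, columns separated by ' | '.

After JOIN sales (3 rows):
orders.qty | orders.yr | sales.yr | sales.qty | sales.score
3 | 8 | 80 | 3 | 20
6 | 4 | 6 | 6 | 40
2 | 8 | 4 | 2 | 40
After SELECT (3 rows):
sales.score | sales.qty | orders.qty
20 | 3 | 3
40 | 6 | 6
40 | 2 | 2
After ORDER BY (3 rows):
sales.score | sales.qty | orders.qty
40 | 2 | 2
20 | 3 | 3
40 | 6 | 6

== RESULT ==
sales.score | sales.qty | orders.qty
40 | 2 | 2
20 | 3 | 3
40 | 6 | 6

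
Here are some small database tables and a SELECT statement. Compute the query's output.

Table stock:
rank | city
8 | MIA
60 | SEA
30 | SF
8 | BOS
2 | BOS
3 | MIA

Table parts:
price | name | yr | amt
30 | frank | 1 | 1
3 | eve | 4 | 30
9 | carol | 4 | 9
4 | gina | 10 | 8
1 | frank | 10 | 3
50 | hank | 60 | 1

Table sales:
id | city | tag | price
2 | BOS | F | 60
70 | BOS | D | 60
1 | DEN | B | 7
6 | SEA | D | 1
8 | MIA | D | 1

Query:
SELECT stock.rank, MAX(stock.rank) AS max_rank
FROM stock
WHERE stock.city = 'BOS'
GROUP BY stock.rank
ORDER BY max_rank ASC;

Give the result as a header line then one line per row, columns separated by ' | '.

After WHERE (2 rows):
stock.rank | stock.city
8 | BOS
2 | BOS
After GROUP BY (2 rows):
stock.rank | max_rank
8 | 8
2 | 2
After ORDER BY (2 rows):
stock.rank | max_rank
2 | 2
8 | 8

== RESULT ==
stock.rank | max_rank
2 | 2
8 | 8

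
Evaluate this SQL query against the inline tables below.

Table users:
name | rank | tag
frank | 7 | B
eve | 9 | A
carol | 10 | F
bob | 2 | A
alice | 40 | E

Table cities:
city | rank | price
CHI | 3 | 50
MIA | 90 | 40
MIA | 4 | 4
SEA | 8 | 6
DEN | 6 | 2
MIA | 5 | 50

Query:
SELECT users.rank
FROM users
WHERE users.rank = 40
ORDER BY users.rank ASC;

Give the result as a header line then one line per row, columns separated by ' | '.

== RESULT ==
users.rank
40

Derivation:
After WHERE (1 rows):
users.name | users.rank | users.tag
alice | 40 | E
After SELECT (1 rows):
users.rank
40
After ORDER BY (1 rows):
users.rank
40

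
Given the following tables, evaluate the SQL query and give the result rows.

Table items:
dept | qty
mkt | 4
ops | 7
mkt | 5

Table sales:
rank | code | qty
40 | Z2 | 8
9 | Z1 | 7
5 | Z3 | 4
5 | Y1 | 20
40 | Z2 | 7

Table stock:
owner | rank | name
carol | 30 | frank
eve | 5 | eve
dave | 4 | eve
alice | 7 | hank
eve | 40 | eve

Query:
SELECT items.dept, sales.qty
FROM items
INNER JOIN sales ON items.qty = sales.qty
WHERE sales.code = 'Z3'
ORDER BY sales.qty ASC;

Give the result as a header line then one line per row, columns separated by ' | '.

After JOIN sales (3 rows):
items.dept | items.qty | sales.rank | sales.code | sales.qty
mkt | 4 | 5 | Z3 | 4
ops | 7 | 9 | Z1 | 7
ops | 7 | 40 | Z2 | 7
After WHERE (1 rows):
items.dept | items.qty | sales.rank | sales.code | sales.qty
mkt | 4 | 5 | Z3 | 4
After SELECT (1 rows):
items.dept | sales.qty
mkt | 4
After ORDER BY (1 rows):
items.dept | sales.qty
mkt | 4

== RESULT ==
items.dept | sales.qty
mkt | 4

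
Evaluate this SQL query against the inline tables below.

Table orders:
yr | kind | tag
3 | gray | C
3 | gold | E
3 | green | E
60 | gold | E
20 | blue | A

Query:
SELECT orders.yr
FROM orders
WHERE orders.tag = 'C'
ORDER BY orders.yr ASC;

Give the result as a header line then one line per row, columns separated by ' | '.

== RESULT ==
orders.yr
3

Derivation:
After WHERE (1 rows):
orders.yr | orders.kind | orders.tag
3 | gray | C
After SELECT (1 rows):
orders.yr
3
After ORDER BY (1 rows):
orders.yr
3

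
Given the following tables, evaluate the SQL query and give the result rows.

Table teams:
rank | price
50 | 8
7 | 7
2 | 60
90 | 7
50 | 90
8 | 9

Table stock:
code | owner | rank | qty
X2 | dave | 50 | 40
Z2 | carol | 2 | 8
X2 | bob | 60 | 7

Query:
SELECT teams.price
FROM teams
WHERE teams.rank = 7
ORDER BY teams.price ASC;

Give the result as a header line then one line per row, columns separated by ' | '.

After WHERE (1 rows):
teams.rank | teams.price
7 | 7
After SELECT (1 rows):
teams.price
7
After ORDER BY (1 rows):
teams.price
7

== RESULT ==
teams.price
7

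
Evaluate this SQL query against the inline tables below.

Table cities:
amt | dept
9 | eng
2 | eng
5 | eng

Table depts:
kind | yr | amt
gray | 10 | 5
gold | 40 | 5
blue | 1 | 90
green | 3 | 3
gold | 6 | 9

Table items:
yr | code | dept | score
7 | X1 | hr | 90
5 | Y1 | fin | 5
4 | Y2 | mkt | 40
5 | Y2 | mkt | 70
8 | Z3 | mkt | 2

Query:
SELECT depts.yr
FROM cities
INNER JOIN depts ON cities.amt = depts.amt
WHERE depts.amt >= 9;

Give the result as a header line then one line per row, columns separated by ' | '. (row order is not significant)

After JOIN depts (3 rows):
cities.amt | cities.dept | depts.kind | depts.yr | depts.amt
9 | eng | gold | 6 | 9
5 | eng | gray | 10 | 5
5 | eng | gold | 40 | 5
After WHERE (1 rows):
cities.amt | cities.dept | depts.kind | depts.yr | depts.amt
9 | eng | gold | 6 | 9
After SELECT (1 rows):
depts.yr
6

== RESULT ==
depts.yr
6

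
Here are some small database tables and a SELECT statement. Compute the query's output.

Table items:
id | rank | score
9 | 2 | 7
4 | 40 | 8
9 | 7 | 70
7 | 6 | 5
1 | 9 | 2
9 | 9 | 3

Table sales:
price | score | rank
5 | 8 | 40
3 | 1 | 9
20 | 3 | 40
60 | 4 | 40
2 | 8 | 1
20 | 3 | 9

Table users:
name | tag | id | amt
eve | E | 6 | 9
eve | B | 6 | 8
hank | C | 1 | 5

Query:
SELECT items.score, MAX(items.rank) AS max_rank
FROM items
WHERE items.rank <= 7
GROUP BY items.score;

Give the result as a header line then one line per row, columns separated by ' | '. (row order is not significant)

== RESULT ==
items.score | max_rank
7 | 2
70 | 7
5 | 6

Derivation:
After WHERE (3 rows):
items.id | items.rank | items.score
9 | 2 | 7
9 | 7 | 70
7 | 6 | 5
After GROUP BY (3 rows):
items.score | max_rank
7 | 2
70 | 7
5 | 6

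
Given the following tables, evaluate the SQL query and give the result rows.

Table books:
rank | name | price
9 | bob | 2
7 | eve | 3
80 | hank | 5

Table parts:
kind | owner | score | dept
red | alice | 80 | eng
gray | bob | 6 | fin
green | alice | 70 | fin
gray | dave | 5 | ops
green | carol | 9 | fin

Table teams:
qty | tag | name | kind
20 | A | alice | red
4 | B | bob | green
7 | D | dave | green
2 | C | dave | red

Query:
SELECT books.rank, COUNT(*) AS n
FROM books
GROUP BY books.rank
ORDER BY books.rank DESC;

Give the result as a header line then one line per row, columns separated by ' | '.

== RESULT ==
books.rank | n
80 | 1
9 | 1
7 | 1

Derivation:
After GROUP BY (3 rows):
books.rank | n
9 | 1
7 | 1
80 | 1
After ORDER BY (3 rows):
books.rank | n
80 | 1
9 | 1
7 | 1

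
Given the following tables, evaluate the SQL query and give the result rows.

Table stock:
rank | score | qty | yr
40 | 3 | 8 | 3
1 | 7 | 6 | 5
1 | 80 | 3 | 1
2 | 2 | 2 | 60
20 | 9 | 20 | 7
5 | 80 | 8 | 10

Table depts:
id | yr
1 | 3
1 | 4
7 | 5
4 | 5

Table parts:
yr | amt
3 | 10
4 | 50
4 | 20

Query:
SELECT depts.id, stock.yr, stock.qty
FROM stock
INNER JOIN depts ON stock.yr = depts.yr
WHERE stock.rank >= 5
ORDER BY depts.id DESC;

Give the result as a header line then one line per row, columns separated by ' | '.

After JOIN depts (3 rows):
stock.rank | stock.score | stock.qty | stock.yr | depts.id | depts.yr
40 | 3 | 8 | 3 | 1 | 3
1 | 7 | 6 | 5 | 7 | 5
1 | 7 | 6 | 5 | 4 | 5
After WHERE (1 rows):
stock.rank | stock.score | stock.qty | stock.yr | depts.id | depts.yr
40 | 3 | 8 | 3 | 1 | 3
After SELECT (1 rows):
depts.id | stock.yr | stock.qty
1 | 3 | 8
After ORDER BY (1 rows):
depts.id | stock.yr | stock.qty
1 | 3 | 8

== RESULT ==
depts.id | stock.yr | stock.qty
1 | 3 | 8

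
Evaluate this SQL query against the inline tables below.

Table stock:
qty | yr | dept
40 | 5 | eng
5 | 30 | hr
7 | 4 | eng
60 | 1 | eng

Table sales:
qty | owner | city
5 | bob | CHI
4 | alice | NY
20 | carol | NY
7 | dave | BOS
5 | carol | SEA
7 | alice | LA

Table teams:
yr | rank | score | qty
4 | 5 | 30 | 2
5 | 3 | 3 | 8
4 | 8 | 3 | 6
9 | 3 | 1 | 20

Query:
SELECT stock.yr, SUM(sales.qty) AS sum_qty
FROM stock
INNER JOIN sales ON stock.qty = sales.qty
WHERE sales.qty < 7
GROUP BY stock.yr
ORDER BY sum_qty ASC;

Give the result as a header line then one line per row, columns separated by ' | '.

After JOIN sales (4 rows):
stock.qty | stock.yr | stock.dept | sales.qty | sales.owner | sales.city
5 | 30 | hr | 5 | bob | CHI
5 | 30 | hr | 5 | carol | SEA
7 | 4 | eng | 7 | dave | BOS
7 | 4 | eng | 7 | alice | LA
After WHERE (2 rows):
stock.qty | stock.yr | stock.dept | sales.qty | sales.owner | sales.city
5 | 30 | hr | 5 | bob | CHI
5 | 30 | hr | 5 | carol | SEA
After GROUP BY (1 rows):
stock.yr | sum_qty
30 | 10
After ORDER BY (1 rows):
stock.yr | sum_qty
30 | 10

== RESULT ==
stock.yr | sum_qty
30 | 10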